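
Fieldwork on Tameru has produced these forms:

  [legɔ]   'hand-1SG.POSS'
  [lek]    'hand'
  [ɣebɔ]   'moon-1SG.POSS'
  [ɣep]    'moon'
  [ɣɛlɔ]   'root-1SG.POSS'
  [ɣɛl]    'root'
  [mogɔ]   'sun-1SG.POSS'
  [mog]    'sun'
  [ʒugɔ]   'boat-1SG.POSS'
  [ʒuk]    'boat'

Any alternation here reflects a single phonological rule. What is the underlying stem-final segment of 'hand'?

'hand' shows [g] ~ [k] at the end of the stem ([legɔ] vs [lek]).
The stem 'sun' ([mogɔ], [mog]) shows [g] unchanged in both environments, so [g] cannot be basic with [k] derived in isolation.
Therefore /k/ is basic and [g] is derived by intervocalic voicing (voiceless stops become voiced between vowels).

/k/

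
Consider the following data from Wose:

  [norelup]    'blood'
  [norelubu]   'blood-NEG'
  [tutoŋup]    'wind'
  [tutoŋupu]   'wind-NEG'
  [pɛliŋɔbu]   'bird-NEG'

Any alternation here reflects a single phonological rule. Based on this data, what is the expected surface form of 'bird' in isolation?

The stem for 'blood' ends in [p] in [norelup] but [b] in [norelubu].
But 'wind' keeps [p] in both environments ([tutoŋup], [tutoŋupu]), so there is no rule changing /p/ to [b] before the NEG suffix.
So /b/ is underlying, and a rule of word-final obstruent devoicing — voiced obstruents become voiceless word-finally — gives [p].
The one attested form of 'bird', [pɛliŋɔbu], shows underlying /pɛliŋɔb/. Applying the same rule word-finally gives [pɛliŋɔp].

[pɛliŋɔp]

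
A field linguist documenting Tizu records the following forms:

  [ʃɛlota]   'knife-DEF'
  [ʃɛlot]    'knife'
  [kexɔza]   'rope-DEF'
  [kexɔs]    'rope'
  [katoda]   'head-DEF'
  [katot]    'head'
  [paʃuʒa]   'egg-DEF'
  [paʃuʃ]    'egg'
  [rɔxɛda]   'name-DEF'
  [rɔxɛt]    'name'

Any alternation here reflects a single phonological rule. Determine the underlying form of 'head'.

/katod/

'head' shows [d] ~ [t] at the end of the stem ([katoda] vs [katot]).
Compare 'knife', with invariant [t] in [ʃɛlota] and [ʃɛlot]: an analysis with underlying /t/ and a rule producing [d] before the DEF suffix would wrongly predict alternation here too.
The underlying segment must be /d/; voiced obstruents become voiceless word-finally, yielding [t] there.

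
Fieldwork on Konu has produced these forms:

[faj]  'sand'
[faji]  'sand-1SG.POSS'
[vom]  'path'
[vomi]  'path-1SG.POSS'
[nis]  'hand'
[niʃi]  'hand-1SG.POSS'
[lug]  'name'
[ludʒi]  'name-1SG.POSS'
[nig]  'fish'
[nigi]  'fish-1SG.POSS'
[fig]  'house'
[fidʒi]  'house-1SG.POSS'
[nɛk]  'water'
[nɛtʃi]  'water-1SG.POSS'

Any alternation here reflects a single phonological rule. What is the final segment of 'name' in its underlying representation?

The stem for 'name' ends in [g] in [lug] but [dʒ] in [ludʒi].
Compare 'fish', with invariant [g] in [nig] and [nigi]: an analysis with underlying /g/ and a rule producing [dʒ] before the 1SG.POSS suffix would wrongly predict alternation here too.
Therefore /dʒ/ is basic and [g] is derived by depalatalization (palato-alveolar /tʃ/, /dʒ/ and /ʃ/ become [k], [g] and [s] when no front vowel follows).

/dʒ/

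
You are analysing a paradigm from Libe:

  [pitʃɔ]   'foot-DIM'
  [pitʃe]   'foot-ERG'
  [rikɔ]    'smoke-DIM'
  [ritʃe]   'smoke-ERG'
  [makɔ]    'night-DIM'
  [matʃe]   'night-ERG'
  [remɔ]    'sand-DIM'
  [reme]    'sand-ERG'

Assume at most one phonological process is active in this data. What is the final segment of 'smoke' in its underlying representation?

/k/

In [rikɔ] and [ritʃe] the final segment of 'smoke' alternates: [k] ~ [tʃ].
Compare 'foot', with invariant [tʃ] in [pitʃɔ] and [pitʃe]: an analysis with underlying /tʃ/ and a rule producing [k] before the DIM suffix would wrongly predict alternation here too.
So /k/ is underlying, and a rule of palatalization before a front vowel — /k/ becomes palato-alveolar [tʃ] before a front vowel — gives [tʃ].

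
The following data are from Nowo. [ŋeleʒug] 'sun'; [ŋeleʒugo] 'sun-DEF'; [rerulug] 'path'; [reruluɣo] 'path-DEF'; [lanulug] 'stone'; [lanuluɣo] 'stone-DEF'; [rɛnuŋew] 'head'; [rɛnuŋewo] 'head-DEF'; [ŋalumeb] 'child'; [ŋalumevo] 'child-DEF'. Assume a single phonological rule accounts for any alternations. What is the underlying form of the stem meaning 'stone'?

/lanuluɣ/

'stone' shows [g] ~ [ɣ] at the end of the stem ([lanulug] vs [lanuluɣo]).
Compare 'sun', with invariant [g] in [ŋeleʒug] and [ŋeleʒugo]: an analysis with underlying /g/ and a rule producing [ɣ] before the DEF suffix would wrongly predict alternation here too.
So /ɣ/ is underlying, and a rule of word-final hardening — voiced fricatives become stops word-finally — gives [g].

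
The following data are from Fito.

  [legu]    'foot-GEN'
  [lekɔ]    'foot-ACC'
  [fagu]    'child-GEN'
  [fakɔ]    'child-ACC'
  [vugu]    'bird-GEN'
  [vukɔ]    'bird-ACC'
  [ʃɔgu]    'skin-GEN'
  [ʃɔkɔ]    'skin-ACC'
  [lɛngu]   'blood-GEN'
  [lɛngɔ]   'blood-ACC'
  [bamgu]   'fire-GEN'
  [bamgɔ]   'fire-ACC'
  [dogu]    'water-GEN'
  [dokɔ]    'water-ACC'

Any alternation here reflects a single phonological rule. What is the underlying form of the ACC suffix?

/-kɔ/

The ACC suffix surfaces as [-gɔ] and [-kɔ], depending on the final segment of the stem.
The GEN suffix, which begins with [g], is invariant after every stem; so [g] is not altered by any rule here.
The ACC suffix is therefore /-kɔ/ underlyingly, with post-nasal voicing: voiceless stops become voiced after a nasal.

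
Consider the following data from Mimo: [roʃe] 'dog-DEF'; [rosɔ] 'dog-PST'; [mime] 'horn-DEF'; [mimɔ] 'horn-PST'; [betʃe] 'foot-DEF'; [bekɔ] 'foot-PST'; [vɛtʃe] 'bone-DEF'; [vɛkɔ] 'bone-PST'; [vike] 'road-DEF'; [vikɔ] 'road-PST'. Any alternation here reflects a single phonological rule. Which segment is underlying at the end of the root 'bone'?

The root 'bone' surfaces as [vɛtʃe] and [vɛkɔ], with a stem-final [tʃ] ~ [k] alternation.
If /k/ were underlying and a rule turned it into [tʃ] before the DEF suffix, 'road' would also alternate; but it has [k] in both [vike] and [vikɔ].
Therefore /tʃ/ is basic and [k] is derived by depalatalization (palato-alveolar /tʃ/ and /ʃ/ become [k] and [s] when no front vowel follows).

/tʃ/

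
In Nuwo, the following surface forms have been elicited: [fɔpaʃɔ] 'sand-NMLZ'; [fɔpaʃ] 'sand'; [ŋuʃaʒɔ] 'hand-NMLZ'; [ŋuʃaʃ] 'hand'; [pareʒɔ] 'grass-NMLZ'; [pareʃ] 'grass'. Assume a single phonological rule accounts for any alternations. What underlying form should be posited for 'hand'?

The stem for 'hand' ends in [ʒ] in [ŋuʃaʒɔ] but [ʃ] in [ŋuʃaʃ].
But 'sand' keeps [ʃ] in both environments ([fɔpaʃɔ], [fɔpaʃ]), so there is no rule changing /ʃ/ to [ʒ] before the NMLZ suffix.
The underlying segment must be /ʒ/; voiced obstruents become voiceless word-finally, yielding [ʃ] there.

/ŋuʃaʒ/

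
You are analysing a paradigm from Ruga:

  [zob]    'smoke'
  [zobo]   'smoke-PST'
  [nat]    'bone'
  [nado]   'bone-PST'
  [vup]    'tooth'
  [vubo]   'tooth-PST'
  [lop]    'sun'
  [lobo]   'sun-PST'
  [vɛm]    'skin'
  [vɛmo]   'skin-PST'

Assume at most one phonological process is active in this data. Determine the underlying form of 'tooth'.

'tooth' shows [p] ~ [b] at the end of the stem ([vup] vs [vubo]).
Compare 'smoke', with invariant [b] in [zob] and [zobo]: an analysis with underlying /b/ and a rule producing [p] in isolation would wrongly predict alternation here too.
The underlying segment must be /p/; voiceless stops become voiced between vowels, yielding [b] there.

/vup/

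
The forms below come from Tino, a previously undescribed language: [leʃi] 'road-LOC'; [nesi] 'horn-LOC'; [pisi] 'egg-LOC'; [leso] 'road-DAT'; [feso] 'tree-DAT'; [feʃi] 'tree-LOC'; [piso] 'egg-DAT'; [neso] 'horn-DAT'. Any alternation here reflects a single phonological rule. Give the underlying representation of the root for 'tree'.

/feʃ/

In [feʃi] and [feso] the final segment of 'tree' alternates: [ʃ] ~ [s].
If /s/ were underlying and a rule turned it into [ʃ] before the LOC suffix, 'egg' would also alternate; but it has [s] in both [pisi] and [piso].
The underlying segment must be /ʃ/; palato-alveolar /ʃ/ becomes [s] when no front vowel follows, yielding [s] there.
Hence 'tree' is /feʃ/ underlyingly.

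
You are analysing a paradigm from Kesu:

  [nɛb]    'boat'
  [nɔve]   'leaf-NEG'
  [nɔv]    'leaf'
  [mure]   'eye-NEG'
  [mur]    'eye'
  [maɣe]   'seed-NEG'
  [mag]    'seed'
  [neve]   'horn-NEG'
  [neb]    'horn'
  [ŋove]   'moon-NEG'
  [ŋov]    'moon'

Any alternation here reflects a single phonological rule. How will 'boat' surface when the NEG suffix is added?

[nɛve]

'horn' shows [v] ~ [b] at the end of the stem ([neve] vs [neb]).
The stem 'leaf' ([nɔve], [nɔv]) shows [v] unchanged in both environments, so [v] cannot be basic with [b] derived in isolation.
So /b/ is underlying, and a rule of intervocalic spirantization — voiced stops become fricatives between vowels — gives [v].
The one attested form of 'boat', [nɛb], shows underlying /nɛb/. Applying the same rule between vowels gives [nɛve].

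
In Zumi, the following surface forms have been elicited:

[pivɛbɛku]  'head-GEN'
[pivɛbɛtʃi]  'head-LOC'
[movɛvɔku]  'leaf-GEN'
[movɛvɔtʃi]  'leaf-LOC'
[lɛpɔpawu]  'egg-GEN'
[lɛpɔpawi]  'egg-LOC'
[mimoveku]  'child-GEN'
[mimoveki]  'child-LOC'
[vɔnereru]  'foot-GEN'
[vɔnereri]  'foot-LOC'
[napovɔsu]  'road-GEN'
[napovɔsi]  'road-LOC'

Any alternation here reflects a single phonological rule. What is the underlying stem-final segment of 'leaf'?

'leaf' shows [k] ~ [tʃ] at the end of the stem ([movɛvɔku] vs [movɛvɔtʃi]).
But 'child' keeps [k] in both environments ([mimoveku], [mimoveki]), so there is no rule changing /k/ to [tʃ] before the LOC suffix.
The underlying segment must be /tʃ/; palato-alveolar /tʃ/ becomes [k] when no front vowel follows, yielding [k] there.

/tʃ/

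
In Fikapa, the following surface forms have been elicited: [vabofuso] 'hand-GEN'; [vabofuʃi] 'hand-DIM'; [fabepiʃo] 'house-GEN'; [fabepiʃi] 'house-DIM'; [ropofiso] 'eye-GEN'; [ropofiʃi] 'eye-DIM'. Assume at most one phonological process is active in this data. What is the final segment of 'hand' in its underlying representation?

/s/

'hand' shows [s] ~ [ʃ] at the end of the stem ([vabofuso] vs [vabofuʃi]).
Compare 'house', with invariant [ʃ] in [fabepiʃo] and [fabepiʃi]: an analysis with underlying /ʃ/ and a rule producing [s] before the GEN suffix would wrongly predict alternation here too.
Therefore /s/ is basic and [ʃ] is derived by palatalization before a front vowel (/s/ becomes palato-alveolar [ʃ] before a front vowel).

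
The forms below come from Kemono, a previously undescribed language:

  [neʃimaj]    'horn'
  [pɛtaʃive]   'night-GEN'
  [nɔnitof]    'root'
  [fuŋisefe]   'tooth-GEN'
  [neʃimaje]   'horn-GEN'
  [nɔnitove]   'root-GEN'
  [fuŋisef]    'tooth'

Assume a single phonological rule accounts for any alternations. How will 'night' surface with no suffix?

[pɛtaʃif]

The root 'root' surfaces as [nɔnitove] and [nɔnitof], with a stem-final [v] ~ [f] alternation.
But 'tooth' keeps [f] in both environments ([fuŋisefe], [fuŋisef]), so there is no rule changing /f/ to [v] before the GEN suffix.
So /v/ is underlying, and a rule of word-final obstruent devoicing — voiced obstruents become voiceless word-finally — gives [f].
The one attested form of 'night', [pɛtaʃive], shows underlying /pɛtaʃiv/. Applying the same rule word-finally gives [pɛtaʃif].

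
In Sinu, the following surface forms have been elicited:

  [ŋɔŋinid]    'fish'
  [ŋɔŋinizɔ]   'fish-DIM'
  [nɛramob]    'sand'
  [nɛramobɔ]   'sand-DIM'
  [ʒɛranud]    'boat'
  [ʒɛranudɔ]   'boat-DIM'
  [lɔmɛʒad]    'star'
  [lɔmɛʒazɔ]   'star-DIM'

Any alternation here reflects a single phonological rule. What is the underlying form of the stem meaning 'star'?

/lɔmɛʒaz/

'star' shows [d] ~ [z] at the end of the stem ([lɔmɛʒad] vs [lɔmɛʒazɔ]).
Compare 'boat', with invariant [d] in [ʒɛranud] and [ʒɛranudɔ]: an analysis with underlying /d/ and a rule producing [z] before the DIM suffix would wrongly predict alternation here too.
Therefore /z/ is basic and [d] is derived by word-final hardening (voiced fricatives become stops word-finally).
So 'star' = /lɔmɛʒaz/.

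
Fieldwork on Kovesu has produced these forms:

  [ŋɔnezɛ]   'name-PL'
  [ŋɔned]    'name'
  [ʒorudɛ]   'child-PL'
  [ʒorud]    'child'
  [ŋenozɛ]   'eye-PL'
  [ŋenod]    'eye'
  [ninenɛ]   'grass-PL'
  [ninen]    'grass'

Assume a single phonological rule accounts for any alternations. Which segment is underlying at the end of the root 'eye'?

The stem for 'eye' ends in [z] in [ŋenozɛ] but [d] in [ŋenod].
But 'child' keeps [d] in both environments ([ʒorudɛ], [ʒorud]), so there is no rule changing /d/ to [z] before the PL suffix.
Therefore /z/ is basic and [d] is derived by word-final hardening (voiced fricatives become stops word-finally).

/z/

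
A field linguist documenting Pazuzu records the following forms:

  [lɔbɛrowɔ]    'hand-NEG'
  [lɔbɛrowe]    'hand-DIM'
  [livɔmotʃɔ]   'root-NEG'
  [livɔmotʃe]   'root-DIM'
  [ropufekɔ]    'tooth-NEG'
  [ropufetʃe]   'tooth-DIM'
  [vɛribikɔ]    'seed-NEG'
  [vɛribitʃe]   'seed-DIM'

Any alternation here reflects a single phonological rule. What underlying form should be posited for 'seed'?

/vɛribik/

'seed' shows [k] ~ [tʃ] at the end of the stem ([vɛribikɔ] vs [vɛribitʃe]).
But 'root' keeps [tʃ] in both environments ([livɔmotʃɔ], [livɔmotʃe]), so there is no rule changing /tʃ/ to [k] before the NEG suffix.
The underlying segment must be /k/; /k/ becomes palato-alveolar [tʃ] before a front vowel, yielding [tʃ] there.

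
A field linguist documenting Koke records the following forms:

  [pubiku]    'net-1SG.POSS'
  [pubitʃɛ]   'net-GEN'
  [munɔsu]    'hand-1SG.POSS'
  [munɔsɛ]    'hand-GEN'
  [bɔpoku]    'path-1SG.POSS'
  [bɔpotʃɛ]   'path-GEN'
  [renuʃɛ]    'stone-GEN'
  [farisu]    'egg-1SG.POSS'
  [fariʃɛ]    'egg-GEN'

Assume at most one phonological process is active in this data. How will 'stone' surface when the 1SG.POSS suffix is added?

The root 'egg' surfaces as [farisu] and [fariʃɛ], with a stem-final [s] ~ [ʃ] alternation.
The stem 'hand' ([munɔsu], [munɔsɛ]) shows [s] unchanged in both environments, so [s] cannot be basic with [ʃ] derived before the GEN suffix.
Therefore /ʃ/ is basic and [s] is derived by depalatalization (palato-alveolar /tʃ/ and /ʃ/ become [k] and [s] when no front vowel follows).
From [renuʃɛ] the stem 'stone' is /renuʃ/; when no front vowel follows this yields [renusu].

[renusu]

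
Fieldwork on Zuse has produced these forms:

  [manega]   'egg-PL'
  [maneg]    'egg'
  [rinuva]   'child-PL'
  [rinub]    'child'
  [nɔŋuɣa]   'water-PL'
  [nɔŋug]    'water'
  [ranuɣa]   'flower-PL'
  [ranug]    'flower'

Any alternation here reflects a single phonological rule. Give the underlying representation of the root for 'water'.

The stem for 'water' ends in [ɣ] in [nɔŋuɣa] but [g] in [nɔŋug].
If /g/ were underlying and a rule turned it into [ɣ] before the PL suffix, 'egg' would also alternate; but it has [g] in both [manega] and [maneg].
Therefore /ɣ/ is basic and [g] is derived by word-final hardening (voiced fricatives become stops word-finally).
The underlying form of 'water' is therefore /nɔŋuɣ/.

/nɔŋuɣ/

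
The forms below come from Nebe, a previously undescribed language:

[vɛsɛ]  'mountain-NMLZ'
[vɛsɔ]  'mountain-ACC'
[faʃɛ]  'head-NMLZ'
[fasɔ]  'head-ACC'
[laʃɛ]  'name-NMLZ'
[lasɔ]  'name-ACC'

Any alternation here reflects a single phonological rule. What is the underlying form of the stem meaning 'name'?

/laʃ/

The root 'name' surfaces as [laʃɛ] and [lasɔ], with a stem-final [ʃ] ~ [s] alternation.
But 'mountain' keeps [s] in both environments ([vɛsɛ], [vɛsɔ]), so there is no rule changing /s/ to [ʃ] before the NMLZ suffix.
The underlying segment must be /ʃ/; palato-alveolar /ʃ/ becomes [s] when no front vowel follows, yielding [s] there.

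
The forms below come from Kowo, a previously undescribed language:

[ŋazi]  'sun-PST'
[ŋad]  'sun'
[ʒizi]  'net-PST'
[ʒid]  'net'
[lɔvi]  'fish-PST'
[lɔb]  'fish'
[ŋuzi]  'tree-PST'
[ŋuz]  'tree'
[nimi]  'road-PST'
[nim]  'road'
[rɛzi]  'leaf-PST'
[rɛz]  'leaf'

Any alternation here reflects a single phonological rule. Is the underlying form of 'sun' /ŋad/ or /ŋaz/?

/ŋad/

'sun' shows [z] ~ [d] at the end of the stem ([ŋazi] vs [ŋad]).
If /z/ were underlying and a rule turned it into [d] in isolation, 'tree' would also alternate; but it has [z] in both [ŋuzi] and [ŋuz].
The underlying segment must be /d/; voiced stops become fricatives between vowels, yielding [z] there.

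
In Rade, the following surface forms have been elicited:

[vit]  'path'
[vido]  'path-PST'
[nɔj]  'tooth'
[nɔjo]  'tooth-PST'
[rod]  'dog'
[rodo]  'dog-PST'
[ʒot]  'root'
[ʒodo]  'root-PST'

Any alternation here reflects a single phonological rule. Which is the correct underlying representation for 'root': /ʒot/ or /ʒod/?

/ʒot/

The root 'root' surfaces as [ʒot] and [ʒodo], with a stem-final [t] ~ [d] alternation.
But 'dog' keeps [d] in both environments ([rod], [rodo]), so there is no rule changing /d/ to [t] in isolation.
The underlying segment must be /t/; voiceless stops become voiced between vowels, yielding [d] there.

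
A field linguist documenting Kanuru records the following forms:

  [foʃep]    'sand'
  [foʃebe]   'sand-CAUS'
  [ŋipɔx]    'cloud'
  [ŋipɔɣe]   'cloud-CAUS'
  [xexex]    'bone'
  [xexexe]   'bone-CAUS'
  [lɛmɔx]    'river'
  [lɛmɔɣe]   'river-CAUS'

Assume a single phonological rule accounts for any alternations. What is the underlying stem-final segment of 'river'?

/ɣ/

The stem for 'river' ends in [x] in [lɛmɔx] but [ɣ] in [lɛmɔɣe].
But 'bone' keeps [x] in both environments ([xexex], [xexexe]), so there is no rule changing /x/ to [ɣ] before the CAUS suffix.
The underlying segment must be /ɣ/; voiced obstruents become voiceless word-finally, yielding [x] there.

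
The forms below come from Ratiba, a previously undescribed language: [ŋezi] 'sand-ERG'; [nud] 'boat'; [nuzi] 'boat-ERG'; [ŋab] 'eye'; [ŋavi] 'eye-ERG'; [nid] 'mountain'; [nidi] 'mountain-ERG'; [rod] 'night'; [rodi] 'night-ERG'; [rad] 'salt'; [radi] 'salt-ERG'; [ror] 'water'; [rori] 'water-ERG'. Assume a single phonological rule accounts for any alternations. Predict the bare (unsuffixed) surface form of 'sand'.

In [nud] and [nuzi] the final segment of 'boat' alternates: [d] ~ [z].
If /d/ were underlying and a rule turned it into [z] before the ERG suffix, 'mountain' would also alternate; but it has [d] in both [nid] and [nidi].
The underlying segment must be /z/; voiced fricatives become stops word-finally, yielding [d] there.
The one attested form of 'sand', [ŋezi], shows underlying /ŋez/. Applying the same rule word-finally gives [ŋed].

[ŋed]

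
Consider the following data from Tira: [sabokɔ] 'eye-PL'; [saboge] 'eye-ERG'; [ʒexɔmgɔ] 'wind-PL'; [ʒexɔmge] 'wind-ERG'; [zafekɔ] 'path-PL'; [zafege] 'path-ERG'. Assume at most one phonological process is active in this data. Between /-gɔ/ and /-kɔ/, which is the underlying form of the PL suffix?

/-kɔ/

The PL suffix surfaces as [-gɔ] and [-kɔ], depending on the final segment of the stem.
The ERG suffix, which begins with [g], is invariant after every stem; so [g] is not altered by any rule here.
The PL suffix is therefore /-kɔ/ underlyingly, with post-nasal voicing: voiceless stops become voiced after a nasal.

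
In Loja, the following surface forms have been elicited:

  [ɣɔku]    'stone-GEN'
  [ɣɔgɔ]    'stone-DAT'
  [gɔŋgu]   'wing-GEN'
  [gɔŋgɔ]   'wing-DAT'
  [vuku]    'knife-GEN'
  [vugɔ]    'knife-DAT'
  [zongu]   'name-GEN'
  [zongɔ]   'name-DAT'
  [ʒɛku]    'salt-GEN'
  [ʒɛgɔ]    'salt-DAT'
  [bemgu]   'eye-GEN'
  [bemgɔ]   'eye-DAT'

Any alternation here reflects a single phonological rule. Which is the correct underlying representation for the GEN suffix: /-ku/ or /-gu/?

The GEN suffix surfaces as [-gu] and [-ku], depending on the final segment of the stem.
The DAT suffix, which begins with [g], is invariant after every stem; so [g] is not altered by any rule here.
So the underlying form is /-ku/, and voiceless stops become voiced after a nasal.

/-ku/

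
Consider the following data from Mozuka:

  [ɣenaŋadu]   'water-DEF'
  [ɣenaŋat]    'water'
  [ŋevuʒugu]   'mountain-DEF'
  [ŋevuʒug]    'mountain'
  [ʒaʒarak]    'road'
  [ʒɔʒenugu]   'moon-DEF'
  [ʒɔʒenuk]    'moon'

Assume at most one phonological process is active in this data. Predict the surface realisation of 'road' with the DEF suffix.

'moon' shows [g] ~ [k] at the end of the stem ([ʒɔʒenugu] vs [ʒɔʒenuk]).
If /g/ were underlying and a rule turned it into [k] in isolation, 'mountain' would also alternate; but it has [g] in both [ŋevuʒugu] and [ŋevuʒug].
The underlying segment must be /k/; voiceless stops become voiced between vowels, yielding [g] there.
From [ʒaʒarak] the stem 'road' is /ʒaʒarak/; between vowels this yields [ʒaʒaragu].

[ʒaʒaragu]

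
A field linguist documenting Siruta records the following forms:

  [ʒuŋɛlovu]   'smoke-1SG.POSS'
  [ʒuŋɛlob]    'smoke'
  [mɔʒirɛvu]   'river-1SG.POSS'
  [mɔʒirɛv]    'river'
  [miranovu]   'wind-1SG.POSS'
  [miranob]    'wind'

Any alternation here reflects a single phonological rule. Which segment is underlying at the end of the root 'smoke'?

The root 'smoke' surfaces as [ʒuŋɛlovu] and [ʒuŋɛlob], with a stem-final [v] ~ [b] alternation.
But 'river' keeps [v] in both environments ([mɔʒirɛvu], [mɔʒirɛv]), so there is no rule changing /v/ to [b] in isolation.
So /b/ is underlying, and a rule of intervocalic spirantization — voiced stops become fricatives between vowels — gives [v].

/b/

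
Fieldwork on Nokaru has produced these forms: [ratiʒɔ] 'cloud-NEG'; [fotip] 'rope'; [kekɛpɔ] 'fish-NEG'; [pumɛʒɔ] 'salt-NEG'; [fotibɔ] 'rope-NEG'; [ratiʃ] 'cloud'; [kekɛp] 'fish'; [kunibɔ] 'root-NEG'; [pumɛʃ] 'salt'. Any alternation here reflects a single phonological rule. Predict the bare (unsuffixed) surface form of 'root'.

In [fotibɔ] and [fotip] the final segment of 'rope' alternates: [b] ~ [p].
Compare 'fish', with invariant [p] in [kekɛpɔ] and [kekɛp]: an analysis with underlying /p/ and a rule producing [b] before the NEG suffix would wrongly predict alternation here too.
The underlying segment must be /b/; voiced obstruents become voiceless word-finally, yielding [p] there.
The one attested form of 'root', [kunibɔ], shows underlying /kunib/. Applying the same rule word-finally gives [kunip].

[kunip]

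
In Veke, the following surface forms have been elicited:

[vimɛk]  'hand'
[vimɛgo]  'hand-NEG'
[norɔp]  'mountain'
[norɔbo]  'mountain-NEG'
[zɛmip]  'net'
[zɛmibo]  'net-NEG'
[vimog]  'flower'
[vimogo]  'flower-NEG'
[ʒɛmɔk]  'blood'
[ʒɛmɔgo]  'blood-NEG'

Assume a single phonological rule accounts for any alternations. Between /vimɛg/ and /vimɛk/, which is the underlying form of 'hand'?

In [vimɛk] and [vimɛgo] the final segment of 'hand' alternates: [k] ~ [g].
If /g/ were underlying and a rule turned it into [k] in isolation, 'flower' would also alternate; but it has [g] in both [vimog] and [vimogo].
The underlying segment must be /k/; voiceless stops become voiced between vowels, yielding [g] there.

/vimɛk/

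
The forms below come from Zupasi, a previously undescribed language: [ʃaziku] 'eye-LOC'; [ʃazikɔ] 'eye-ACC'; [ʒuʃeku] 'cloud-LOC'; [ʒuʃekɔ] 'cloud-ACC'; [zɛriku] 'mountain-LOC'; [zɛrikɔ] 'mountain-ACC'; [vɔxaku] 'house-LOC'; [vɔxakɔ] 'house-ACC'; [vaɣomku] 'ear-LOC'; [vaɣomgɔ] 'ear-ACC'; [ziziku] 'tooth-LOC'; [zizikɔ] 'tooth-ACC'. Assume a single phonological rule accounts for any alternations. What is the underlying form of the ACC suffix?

/-gɔ/

The ACC suffix surfaces as [-gɔ] and [-kɔ], depending on the final segment of the stem.
The LOC suffix, which begins with [k], is invariant after every stem; so [k] is not altered by any rule here.
The ACC suffix is therefore /-gɔ/ underlyingly, with post-vocalic devoicing: voiced stops become voiceless after a vowel.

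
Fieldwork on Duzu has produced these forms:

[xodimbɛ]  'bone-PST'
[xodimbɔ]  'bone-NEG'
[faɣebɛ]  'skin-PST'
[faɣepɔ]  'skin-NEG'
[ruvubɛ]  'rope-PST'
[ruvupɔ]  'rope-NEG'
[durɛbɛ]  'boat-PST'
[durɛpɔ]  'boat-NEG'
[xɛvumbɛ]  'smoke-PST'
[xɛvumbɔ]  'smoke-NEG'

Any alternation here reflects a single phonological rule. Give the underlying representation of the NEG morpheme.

The NEG suffix surfaces as [-bɔ] and [-pɔ], depending on the final segment of the stem.
The PST suffix, which begins with [b], is invariant after every stem; so [b] is not altered by any rule here.
The NEG suffix is therefore /-pɔ/ underlyingly, with post-nasal voicing: voiceless stops become voiced after a nasal.

/-pɔ/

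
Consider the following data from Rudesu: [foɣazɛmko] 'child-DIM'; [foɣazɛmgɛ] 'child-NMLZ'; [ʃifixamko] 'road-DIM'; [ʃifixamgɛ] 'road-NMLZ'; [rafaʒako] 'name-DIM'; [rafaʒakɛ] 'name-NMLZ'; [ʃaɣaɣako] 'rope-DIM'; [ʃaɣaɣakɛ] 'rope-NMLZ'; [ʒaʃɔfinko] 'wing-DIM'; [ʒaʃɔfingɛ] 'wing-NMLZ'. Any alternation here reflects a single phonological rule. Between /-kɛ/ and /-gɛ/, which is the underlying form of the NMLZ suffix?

/-gɛ/

The NMLZ suffix surfaces as [-gɛ] and [-kɛ], depending on the final segment of the stem.
By contrast the DIM suffix keeps its initial [k] throughout — that segment must be underlying.
So the underlying form is /-gɛ/, and voiced stops become voiceless after a vowel.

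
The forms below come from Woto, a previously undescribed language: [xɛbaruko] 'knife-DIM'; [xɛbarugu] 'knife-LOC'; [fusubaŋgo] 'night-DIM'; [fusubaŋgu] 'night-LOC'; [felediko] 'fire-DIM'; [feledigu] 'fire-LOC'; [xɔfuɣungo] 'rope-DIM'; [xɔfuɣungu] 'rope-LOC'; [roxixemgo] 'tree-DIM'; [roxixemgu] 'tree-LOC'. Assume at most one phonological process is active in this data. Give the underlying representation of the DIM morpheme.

/-ko/

The DIM morpheme has two allomorphs, [-go] and [-ko].
By contrast the LOC suffix keeps its initial [g] throughout — that segment must be underlying.
So the underlying form is /-ko/, and voiceless stops become voiced after a nasal.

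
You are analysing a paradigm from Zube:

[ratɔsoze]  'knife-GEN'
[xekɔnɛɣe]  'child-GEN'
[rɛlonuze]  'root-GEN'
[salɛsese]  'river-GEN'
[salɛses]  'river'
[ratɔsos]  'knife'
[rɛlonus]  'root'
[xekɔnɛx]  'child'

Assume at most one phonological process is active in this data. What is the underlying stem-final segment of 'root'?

The stem for 'root' ends in [z] in [rɛlonuze] but [s] in [rɛlonus].
Compare 'river', with invariant [s] in [salɛsese] and [salɛses]: an analysis with underlying /s/ and a rule producing [z] before the GEN suffix would wrongly predict alternation here too.
The underlying segment must be /z/; voiced obstruents become voiceless word-finally, yielding [s] there.

/z/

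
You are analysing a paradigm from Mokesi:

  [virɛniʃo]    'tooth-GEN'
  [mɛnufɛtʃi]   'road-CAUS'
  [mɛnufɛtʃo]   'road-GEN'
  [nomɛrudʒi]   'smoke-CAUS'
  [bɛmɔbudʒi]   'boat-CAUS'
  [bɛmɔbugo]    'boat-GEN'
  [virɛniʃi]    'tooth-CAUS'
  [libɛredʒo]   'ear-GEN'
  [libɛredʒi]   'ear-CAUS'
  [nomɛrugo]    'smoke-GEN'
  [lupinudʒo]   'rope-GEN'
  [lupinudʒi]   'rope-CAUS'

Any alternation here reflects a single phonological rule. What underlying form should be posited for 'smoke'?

The root 'smoke' surfaces as [nomɛrudʒi] and [nomɛrugo], with a stem-final [dʒ] ~ [g] alternation.
The stem 'rope' ([lupinudʒi], [lupinudʒo]) shows [dʒ] unchanged in both environments, so [dʒ] cannot be basic with [g] derived before the GEN suffix.
The alternation reflects palatalization before a front vowel: /g/ becomes palato-alveolar [dʒ] before a front vowel. /g/ is underlying.

/nomɛrug/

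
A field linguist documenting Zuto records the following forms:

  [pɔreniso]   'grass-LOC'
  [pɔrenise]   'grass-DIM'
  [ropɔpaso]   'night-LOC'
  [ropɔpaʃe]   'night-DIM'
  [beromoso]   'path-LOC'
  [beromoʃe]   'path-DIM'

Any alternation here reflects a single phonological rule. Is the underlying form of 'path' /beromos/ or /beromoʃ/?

The root 'path' surfaces as [beromoso] and [beromoʃe], with a stem-final [s] ~ [ʃ] alternation.
But 'grass' keeps [s] in both environments ([pɔreniso], [pɔrenise]), so there is no rule changing /s/ to [ʃ] before the DIM suffix.
Therefore /ʃ/ is basic and [s] is derived by depalatalization (palato-alveolar /ʃ/ becomes [s] when no front vowel follows).

/beromoʃ/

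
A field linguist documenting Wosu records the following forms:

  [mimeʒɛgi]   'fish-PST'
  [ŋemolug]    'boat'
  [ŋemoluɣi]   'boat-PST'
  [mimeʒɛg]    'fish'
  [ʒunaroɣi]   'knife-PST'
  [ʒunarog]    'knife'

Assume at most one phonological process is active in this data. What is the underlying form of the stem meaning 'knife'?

The stem for 'knife' ends in [g] in [ʒunarog] but [ɣ] in [ʒunaroɣi].
Compare 'fish', with invariant [g] in [mimeʒɛg] and [mimeʒɛgi]: an analysis with underlying /g/ and a rule producing [ɣ] before the PST suffix would wrongly predict alternation here too.
Therefore /ɣ/ is basic and [g] is derived by word-final hardening (voiced fricatives become stops word-finally).
So 'knife' = /ʒunaroɣ/.

/ʒunaroɣ/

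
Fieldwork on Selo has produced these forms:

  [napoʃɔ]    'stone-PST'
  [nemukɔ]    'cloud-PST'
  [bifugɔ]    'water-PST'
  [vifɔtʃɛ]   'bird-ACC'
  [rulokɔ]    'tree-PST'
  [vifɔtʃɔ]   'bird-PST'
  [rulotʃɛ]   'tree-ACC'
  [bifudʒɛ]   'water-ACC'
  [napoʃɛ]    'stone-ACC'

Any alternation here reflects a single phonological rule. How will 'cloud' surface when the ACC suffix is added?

The root 'tree' surfaces as [rulokɔ] and [rulotʃɛ], with a stem-final [k] ~ [tʃ] alternation.
If /tʃ/ were underlying and a rule turned it into [k] before the PST suffix, 'bird' would also alternate; but it has [tʃ] in both [vifɔtʃɔ] and [vifɔtʃɛ].
The alternation reflects palatalization before a front vowel: /k/ and /g/ become palato-alveolar [tʃ] and [dʒ] before a front vowel. /k/ is underlying.
The one attested form of 'cloud', [nemukɔ], shows underlying /nemuk/. Applying the same rule before a front vowel gives [nemutʃɛ].

[nemutʃɛ]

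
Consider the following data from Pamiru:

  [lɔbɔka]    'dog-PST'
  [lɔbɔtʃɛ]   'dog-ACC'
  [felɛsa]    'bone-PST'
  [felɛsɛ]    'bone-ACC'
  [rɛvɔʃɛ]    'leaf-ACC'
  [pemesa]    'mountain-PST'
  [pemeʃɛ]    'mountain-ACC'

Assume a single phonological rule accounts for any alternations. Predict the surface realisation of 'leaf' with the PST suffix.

The root 'mountain' surfaces as [pemesa] and [pemeʃɛ], with a stem-final [s] ~ [ʃ] alternation.
The stem 'bone' ([felɛsa], [felɛsɛ]) shows [s] unchanged in both environments, so [s] cannot be basic with [ʃ] derived before the ACC suffix.
The underlying segment must be /ʃ/; palato-alveolar /tʃ/ and /ʃ/ become [k] and [s] when no front vowel follows, yielding [s] there.
From [rɛvɔʃɛ] the stem 'leaf' is /rɛvɔʃ/; when no front vowel follows this yields [rɛvɔsa].

[rɛvɔsa]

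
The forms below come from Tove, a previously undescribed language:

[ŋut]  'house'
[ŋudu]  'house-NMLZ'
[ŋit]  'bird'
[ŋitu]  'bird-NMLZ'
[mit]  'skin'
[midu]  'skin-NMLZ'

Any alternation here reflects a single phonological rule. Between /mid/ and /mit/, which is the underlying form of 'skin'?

The root 'skin' surfaces as [mit] and [midu], with a stem-final [t] ~ [d] alternation.
Compare 'bird', with invariant [t] in [ŋit] and [ŋitu]: an analysis with underlying /t/ and a rule producing [d] before the NMLZ suffix would wrongly predict alternation here too.
So /d/ is underlying, and a rule of word-final obstruent devoicing — voiced obstruents become voiceless word-finally — gives [t].

/mid/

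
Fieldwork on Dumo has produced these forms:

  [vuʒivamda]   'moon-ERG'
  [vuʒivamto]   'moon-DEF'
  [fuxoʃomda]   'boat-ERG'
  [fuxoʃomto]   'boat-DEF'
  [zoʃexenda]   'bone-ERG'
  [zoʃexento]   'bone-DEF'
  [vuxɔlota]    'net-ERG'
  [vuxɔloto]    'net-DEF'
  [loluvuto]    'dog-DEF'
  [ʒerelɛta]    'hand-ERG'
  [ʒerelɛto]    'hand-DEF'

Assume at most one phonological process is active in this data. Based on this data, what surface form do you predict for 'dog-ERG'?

The ERG morpheme has two allomorphs, [-da] and [-ta].
The DEF suffix, which begins with [t], is invariant after every stem; so [t] is not altered by any rule here.
So the underlying form is /-da/, and voiced stops become voiceless after a vowel.
After 'dog', which ends in a vowel, the suffix surfaces as [-ta], giving [loluvuta].

[loluvuta]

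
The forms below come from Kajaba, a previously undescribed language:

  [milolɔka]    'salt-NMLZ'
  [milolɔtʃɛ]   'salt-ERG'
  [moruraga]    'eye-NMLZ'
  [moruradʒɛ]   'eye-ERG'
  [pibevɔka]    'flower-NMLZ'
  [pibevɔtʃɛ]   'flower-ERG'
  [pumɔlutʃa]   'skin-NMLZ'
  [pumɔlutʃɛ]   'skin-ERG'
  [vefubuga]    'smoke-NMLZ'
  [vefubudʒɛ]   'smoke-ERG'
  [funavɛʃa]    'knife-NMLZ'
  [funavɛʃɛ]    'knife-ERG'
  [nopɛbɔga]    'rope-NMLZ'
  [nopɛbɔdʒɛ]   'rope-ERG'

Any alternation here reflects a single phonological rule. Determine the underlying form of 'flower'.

/pibevɔk/

The root 'flower' surfaces as [pibevɔka] and [pibevɔtʃɛ], with a stem-final [k] ~ [tʃ] alternation.
If /tʃ/ were underlying and a rule turned it into [k] before the NMLZ suffix, 'skin' would also alternate; but it has [tʃ] in both [pumɔlutʃa] and [pumɔlutʃɛ].
The alternation reflects palatalization before a front vowel: /k/ and /g/ become palato-alveolar [tʃ] and [dʒ] before a front vowel. /k/ is underlying.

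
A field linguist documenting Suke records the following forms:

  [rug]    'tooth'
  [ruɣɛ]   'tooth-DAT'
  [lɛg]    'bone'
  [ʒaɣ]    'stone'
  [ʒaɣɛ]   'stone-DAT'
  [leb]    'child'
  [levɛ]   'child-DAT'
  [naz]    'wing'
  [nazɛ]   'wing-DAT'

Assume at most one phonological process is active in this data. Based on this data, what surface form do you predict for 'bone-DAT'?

[lɛɣɛ]

In [rug] and [ruɣɛ] the final segment of 'tooth' alternates: [g] ~ [ɣ].
If /ɣ/ were underlying and a rule turned it into [g] in isolation, 'stone' would also alternate; but it has [ɣ] in both [ʒaɣ] and [ʒaɣɛ].
The alternation reflects intervocalic spirantization: voiced stops become fricatives between vowels. /g/ is underlying.
The one attested form of 'bone', [lɛg], shows underlying /lɛg/. Applying the same rule between vowels gives [lɛɣɛ].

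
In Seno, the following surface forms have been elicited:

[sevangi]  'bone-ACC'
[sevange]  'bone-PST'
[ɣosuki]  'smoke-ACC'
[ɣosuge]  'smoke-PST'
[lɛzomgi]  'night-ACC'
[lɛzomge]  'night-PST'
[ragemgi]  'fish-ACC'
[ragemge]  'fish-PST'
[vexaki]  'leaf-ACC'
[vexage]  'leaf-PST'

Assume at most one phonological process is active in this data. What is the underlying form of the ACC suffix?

The ACC suffix surfaces as [-gi] and [-ki], depending on the final segment of the stem.
By contrast the PST suffix keeps its initial [g] throughout — that segment must be underlying.
So the underlying form is /-ki/, and voiceless stops become voiced after a nasal.

/-ki/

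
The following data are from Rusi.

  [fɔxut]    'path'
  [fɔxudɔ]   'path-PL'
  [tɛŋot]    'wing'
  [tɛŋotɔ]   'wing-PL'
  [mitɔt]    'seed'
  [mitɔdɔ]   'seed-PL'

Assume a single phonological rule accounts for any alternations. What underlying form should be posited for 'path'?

The stem for 'path' ends in [t] in [fɔxut] but [d] in [fɔxudɔ].
The stem 'wing' ([tɛŋot], [tɛŋotɔ]) shows [t] unchanged in both environments, so [t] cannot be basic with [d] derived before the PL suffix.
The alternation reflects word-final obstruent devoicing: voiced obstruents become voiceless word-finally. /d/ is underlying.
Hence 'path' is /fɔxud/ underlyingly.

/fɔxud/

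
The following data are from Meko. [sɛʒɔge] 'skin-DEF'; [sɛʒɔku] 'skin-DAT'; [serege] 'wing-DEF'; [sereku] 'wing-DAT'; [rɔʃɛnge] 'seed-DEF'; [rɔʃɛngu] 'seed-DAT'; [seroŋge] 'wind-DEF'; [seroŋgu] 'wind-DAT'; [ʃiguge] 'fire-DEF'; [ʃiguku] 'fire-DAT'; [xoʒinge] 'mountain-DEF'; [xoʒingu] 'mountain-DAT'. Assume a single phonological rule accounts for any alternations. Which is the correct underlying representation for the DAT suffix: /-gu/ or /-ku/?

/-ku/

The DAT suffix surfaces as [-gu] and [-ku], depending on the final segment of the stem.
The DEF suffix, which begins with [g], is invariant after every stem; so [g] is not altered by any rule here.
So the underlying form is /-ku/, and voiceless stops become voiced after a nasal.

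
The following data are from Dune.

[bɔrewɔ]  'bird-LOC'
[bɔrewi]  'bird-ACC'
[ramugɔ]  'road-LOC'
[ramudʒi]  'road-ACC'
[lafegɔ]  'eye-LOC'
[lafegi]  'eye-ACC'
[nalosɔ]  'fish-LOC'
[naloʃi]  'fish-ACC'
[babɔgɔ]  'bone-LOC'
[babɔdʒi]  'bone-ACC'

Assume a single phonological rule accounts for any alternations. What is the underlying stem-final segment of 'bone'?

/dʒ/

In [babɔgɔ] and [babɔdʒi] the final segment of 'bone' alternates: [g] ~ [dʒ].
Compare 'eye', with invariant [g] in [lafegɔ] and [lafegi]: an analysis with underlying /g/ and a rule producing [dʒ] before the ACC suffix would wrongly predict alternation here too.
Therefore /dʒ/ is basic and [g] is derived by depalatalization (palato-alveolar /dʒ/ and /ʃ/ become [g] and [s] when no front vowel follows).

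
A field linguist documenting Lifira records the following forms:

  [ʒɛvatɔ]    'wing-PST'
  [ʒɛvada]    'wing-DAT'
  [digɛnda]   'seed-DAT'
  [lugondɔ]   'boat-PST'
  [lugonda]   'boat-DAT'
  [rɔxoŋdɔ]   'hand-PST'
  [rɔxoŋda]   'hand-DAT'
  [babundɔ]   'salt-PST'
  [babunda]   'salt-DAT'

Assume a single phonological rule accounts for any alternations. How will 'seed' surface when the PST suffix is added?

The PST morpheme has two allomorphs, [-dɔ] and [-tɔ].
By contrast the DAT suffix keeps its initial [d] throughout — that segment must be underlying.
The PST suffix is therefore /-tɔ/ underlyingly, with post-nasal voicing: voiceless stops become voiced after a nasal.
After 'seed', which ends in a nasal, the suffix surfaces as [-dɔ], giving [digɛndɔ].

[digɛndɔ]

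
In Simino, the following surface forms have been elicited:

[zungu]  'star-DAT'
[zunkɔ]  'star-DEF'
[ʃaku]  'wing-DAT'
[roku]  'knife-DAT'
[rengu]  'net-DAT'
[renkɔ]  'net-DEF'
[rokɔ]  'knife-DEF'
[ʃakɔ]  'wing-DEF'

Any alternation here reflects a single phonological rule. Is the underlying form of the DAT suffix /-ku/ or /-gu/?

The DAT morpheme has two allomorphs, [-gu] and [-ku].
By contrast the DEF suffix keeps its initial [k] throughout — that segment must be underlying.
The DAT suffix is therefore /-gu/ underlyingly, with post-vocalic devoicing: voiced stops become voiceless after a vowel.

/-gu/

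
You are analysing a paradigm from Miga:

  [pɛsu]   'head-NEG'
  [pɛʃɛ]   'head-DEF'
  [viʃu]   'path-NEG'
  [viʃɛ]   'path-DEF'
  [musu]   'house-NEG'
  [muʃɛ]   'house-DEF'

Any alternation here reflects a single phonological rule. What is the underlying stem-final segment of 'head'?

'head' shows [s] ~ [ʃ] at the end of the stem ([pɛsu] vs [pɛʃɛ]).
The stem 'path' ([viʃu], [viʃɛ]) shows [ʃ] unchanged in both environments, so [ʃ] cannot be basic with [s] derived before the NEG suffix.
The alternation reflects palatalization before a front vowel: /s/ becomes palato-alveolar [ʃ] before a front vowel. /s/ is underlying.

/s/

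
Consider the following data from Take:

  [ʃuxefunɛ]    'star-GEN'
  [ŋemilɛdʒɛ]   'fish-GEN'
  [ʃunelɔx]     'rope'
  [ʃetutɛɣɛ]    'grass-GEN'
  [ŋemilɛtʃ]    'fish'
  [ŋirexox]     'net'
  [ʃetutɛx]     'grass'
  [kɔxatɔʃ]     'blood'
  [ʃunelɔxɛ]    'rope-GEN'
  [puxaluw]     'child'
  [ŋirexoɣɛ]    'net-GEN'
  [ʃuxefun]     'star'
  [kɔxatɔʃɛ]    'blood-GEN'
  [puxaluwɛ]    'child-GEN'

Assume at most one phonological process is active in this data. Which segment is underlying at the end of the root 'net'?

The stem for 'net' ends in [ɣ] in [ŋirexoɣɛ] but [x] in [ŋirexox].
But 'rope' keeps [x] in both environments ([ʃunelɔxɛ], [ʃunelɔx]), so there is no rule changing /x/ to [ɣ] before the GEN suffix.
The alternation reflects word-final obstruent devoicing: voiced obstruents become voiceless word-finally. /ɣ/ is underlying.

/ɣ/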